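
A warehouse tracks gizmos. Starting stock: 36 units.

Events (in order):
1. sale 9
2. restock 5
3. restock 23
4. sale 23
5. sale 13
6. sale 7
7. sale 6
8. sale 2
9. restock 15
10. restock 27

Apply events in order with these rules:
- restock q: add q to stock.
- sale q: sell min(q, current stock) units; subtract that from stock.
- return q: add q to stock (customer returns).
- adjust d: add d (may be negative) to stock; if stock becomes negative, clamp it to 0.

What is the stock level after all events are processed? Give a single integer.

Processing events:
Start: stock = 36
  Event 1 (sale 9): sell min(9,36)=9. stock: 36 - 9 = 27. total_sold = 9
  Event 2 (restock 5): 27 + 5 = 32
  Event 3 (restock 23): 32 + 23 = 55
  Event 4 (sale 23): sell min(23,55)=23. stock: 55 - 23 = 32. total_sold = 32
  Event 5 (sale 13): sell min(13,32)=13. stock: 32 - 13 = 19. total_sold = 45
  Event 6 (sale 7): sell min(7,19)=7. stock: 19 - 7 = 12. total_sold = 52
  Event 7 (sale 6): sell min(6,12)=6. stock: 12 - 6 = 6. total_sold = 58
  Event 8 (sale 2): sell min(2,6)=2. stock: 6 - 2 = 4. total_sold = 60
  Event 9 (restock 15): 4 + 15 = 19
  Event 10 (restock 27): 19 + 27 = 46
Final: stock = 46, total_sold = 60

Answer: 46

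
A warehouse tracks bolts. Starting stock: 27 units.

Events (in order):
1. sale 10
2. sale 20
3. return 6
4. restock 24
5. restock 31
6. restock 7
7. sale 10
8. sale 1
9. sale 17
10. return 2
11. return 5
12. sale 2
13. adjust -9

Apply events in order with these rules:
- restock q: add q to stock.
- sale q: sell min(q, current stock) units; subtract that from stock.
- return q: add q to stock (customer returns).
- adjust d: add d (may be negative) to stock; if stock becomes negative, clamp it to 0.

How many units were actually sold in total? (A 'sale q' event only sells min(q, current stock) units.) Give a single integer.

Processing events:
Start: stock = 27
  Event 1 (sale 10): sell min(10,27)=10. stock: 27 - 10 = 17. total_sold = 10
  Event 2 (sale 20): sell min(20,17)=17. stock: 17 - 17 = 0. total_sold = 27
  Event 3 (return 6): 0 + 6 = 6
  Event 4 (restock 24): 6 + 24 = 30
  Event 5 (restock 31): 30 + 31 = 61
  Event 6 (restock 7): 61 + 7 = 68
  Event 7 (sale 10): sell min(10,68)=10. stock: 68 - 10 = 58. total_sold = 37
  Event 8 (sale 1): sell min(1,58)=1. stock: 58 - 1 = 57. total_sold = 38
  Event 9 (sale 17): sell min(17,57)=17. stock: 57 - 17 = 40. total_sold = 55
  Event 10 (return 2): 40 + 2 = 42
  Event 11 (return 5): 42 + 5 = 47
  Event 12 (sale 2): sell min(2,47)=2. stock: 47 - 2 = 45. total_sold = 57
  Event 13 (adjust -9): 45 + -9 = 36
Final: stock = 36, total_sold = 57

Answer: 57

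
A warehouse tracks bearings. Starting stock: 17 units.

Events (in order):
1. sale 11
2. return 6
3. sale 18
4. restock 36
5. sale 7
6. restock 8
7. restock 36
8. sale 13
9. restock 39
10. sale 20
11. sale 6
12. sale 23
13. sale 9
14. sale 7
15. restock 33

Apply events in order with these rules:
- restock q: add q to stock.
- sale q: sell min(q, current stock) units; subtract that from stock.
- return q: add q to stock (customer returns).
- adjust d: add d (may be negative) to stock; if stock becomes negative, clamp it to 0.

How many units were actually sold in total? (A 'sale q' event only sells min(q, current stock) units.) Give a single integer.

Processing events:
Start: stock = 17
  Event 1 (sale 11): sell min(11,17)=11. stock: 17 - 11 = 6. total_sold = 11
  Event 2 (return 6): 6 + 6 = 12
  Event 3 (sale 18): sell min(18,12)=12. stock: 12 - 12 = 0. total_sold = 23
  Event 4 (restock 36): 0 + 36 = 36
  Event 5 (sale 7): sell min(7,36)=7. stock: 36 - 7 = 29. total_sold = 30
  Event 6 (restock 8): 29 + 8 = 37
  Event 7 (restock 36): 37 + 36 = 73
  Event 8 (sale 13): sell min(13,73)=13. stock: 73 - 13 = 60. total_sold = 43
  Event 9 (restock 39): 60 + 39 = 99
  Event 10 (sale 20): sell min(20,99)=20. stock: 99 - 20 = 79. total_sold = 63
  Event 11 (sale 6): sell min(6,79)=6. stock: 79 - 6 = 73. total_sold = 69
  Event 12 (sale 23): sell min(23,73)=23. stock: 73 - 23 = 50. total_sold = 92
  Event 13 (sale 9): sell min(9,50)=9. stock: 50 - 9 = 41. total_sold = 101
  Event 14 (sale 7): sell min(7,41)=7. stock: 41 - 7 = 34. total_sold = 108
  Event 15 (restock 33): 34 + 33 = 67
Final: stock = 67, total_sold = 108

Answer: 108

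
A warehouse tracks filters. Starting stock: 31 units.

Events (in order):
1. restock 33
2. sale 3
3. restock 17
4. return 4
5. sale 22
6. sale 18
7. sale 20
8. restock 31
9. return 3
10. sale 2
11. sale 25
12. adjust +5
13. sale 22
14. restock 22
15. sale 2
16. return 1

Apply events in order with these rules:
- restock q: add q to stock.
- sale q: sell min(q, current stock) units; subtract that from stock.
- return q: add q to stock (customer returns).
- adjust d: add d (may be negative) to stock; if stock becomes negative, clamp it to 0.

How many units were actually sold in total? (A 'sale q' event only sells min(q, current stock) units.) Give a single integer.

Processing events:
Start: stock = 31
  Event 1 (restock 33): 31 + 33 = 64
  Event 2 (sale 3): sell min(3,64)=3. stock: 64 - 3 = 61. total_sold = 3
  Event 3 (restock 17): 61 + 17 = 78
  Event 4 (return 4): 78 + 4 = 82
  Event 5 (sale 22): sell min(22,82)=22. stock: 82 - 22 = 60. total_sold = 25
  Event 6 (sale 18): sell min(18,60)=18. stock: 60 - 18 = 42. total_sold = 43
  Event 7 (sale 20): sell min(20,42)=20. stock: 42 - 20 = 22. total_sold = 63
  Event 8 (restock 31): 22 + 31 = 53
  Event 9 (return 3): 53 + 3 = 56
  Event 10 (sale 2): sell min(2,56)=2. stock: 56 - 2 = 54. total_sold = 65
  Event 11 (sale 25): sell min(25,54)=25. stock: 54 - 25 = 29. total_sold = 90
  Event 12 (adjust +5): 29 + 5 = 34
  Event 13 (sale 22): sell min(22,34)=22. stock: 34 - 22 = 12. total_sold = 112
  Event 14 (restock 22): 12 + 22 = 34
  Event 15 (sale 2): sell min(2,34)=2. stock: 34 - 2 = 32. total_sold = 114
  Event 16 (return 1): 32 + 1 = 33
Final: stock = 33, total_sold = 114

Answer: 114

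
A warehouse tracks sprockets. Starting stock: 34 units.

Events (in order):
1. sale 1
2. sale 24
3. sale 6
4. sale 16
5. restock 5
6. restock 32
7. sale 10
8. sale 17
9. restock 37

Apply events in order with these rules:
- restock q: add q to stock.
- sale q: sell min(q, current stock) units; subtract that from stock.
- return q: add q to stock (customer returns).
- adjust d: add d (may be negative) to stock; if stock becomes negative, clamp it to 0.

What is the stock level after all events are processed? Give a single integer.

Answer: 47

Derivation:
Processing events:
Start: stock = 34
  Event 1 (sale 1): sell min(1,34)=1. stock: 34 - 1 = 33. total_sold = 1
  Event 2 (sale 24): sell min(24,33)=24. stock: 33 - 24 = 9. total_sold = 25
  Event 3 (sale 6): sell min(6,9)=6. stock: 9 - 6 = 3. total_sold = 31
  Event 4 (sale 16): sell min(16,3)=3. stock: 3 - 3 = 0. total_sold = 34
  Event 5 (restock 5): 0 + 5 = 5
  Event 6 (restock 32): 5 + 32 = 37
  Event 7 (sale 10): sell min(10,37)=10. stock: 37 - 10 = 27. total_sold = 44
  Event 8 (sale 17): sell min(17,27)=17. stock: 27 - 17 = 10. total_sold = 61
  Event 9 (restock 37): 10 + 37 = 47
Final: stock = 47, total_sold = 61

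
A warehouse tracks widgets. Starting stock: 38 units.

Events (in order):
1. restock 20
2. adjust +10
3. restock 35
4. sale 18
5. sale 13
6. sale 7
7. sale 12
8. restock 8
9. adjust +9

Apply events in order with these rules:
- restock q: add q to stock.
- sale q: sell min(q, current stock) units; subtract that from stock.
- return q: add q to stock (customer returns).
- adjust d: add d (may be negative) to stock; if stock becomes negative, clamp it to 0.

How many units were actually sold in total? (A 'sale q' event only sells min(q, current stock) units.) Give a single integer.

Processing events:
Start: stock = 38
  Event 1 (restock 20): 38 + 20 = 58
  Event 2 (adjust +10): 58 + 10 = 68
  Event 3 (restock 35): 68 + 35 = 103
  Event 4 (sale 18): sell min(18,103)=18. stock: 103 - 18 = 85. total_sold = 18
  Event 5 (sale 13): sell min(13,85)=13. stock: 85 - 13 = 72. total_sold = 31
  Event 6 (sale 7): sell min(7,72)=7. stock: 72 - 7 = 65. total_sold = 38
  Event 7 (sale 12): sell min(12,65)=12. stock: 65 - 12 = 53. total_sold = 50
  Event 8 (restock 8): 53 + 8 = 61
  Event 9 (adjust +9): 61 + 9 = 70
Final: stock = 70, total_sold = 50

Answer: 50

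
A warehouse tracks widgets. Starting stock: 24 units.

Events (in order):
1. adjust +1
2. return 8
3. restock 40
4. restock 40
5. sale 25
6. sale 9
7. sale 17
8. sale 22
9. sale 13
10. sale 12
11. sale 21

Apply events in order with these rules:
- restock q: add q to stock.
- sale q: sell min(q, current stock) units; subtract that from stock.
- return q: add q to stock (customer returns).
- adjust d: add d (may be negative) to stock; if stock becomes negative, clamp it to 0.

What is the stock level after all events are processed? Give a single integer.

Answer: 0

Derivation:
Processing events:
Start: stock = 24
  Event 1 (adjust +1): 24 + 1 = 25
  Event 2 (return 8): 25 + 8 = 33
  Event 3 (restock 40): 33 + 40 = 73
  Event 4 (restock 40): 73 + 40 = 113
  Event 5 (sale 25): sell min(25,113)=25. stock: 113 - 25 = 88. total_sold = 25
  Event 6 (sale 9): sell min(9,88)=9. stock: 88 - 9 = 79. total_sold = 34
  Event 7 (sale 17): sell min(17,79)=17. stock: 79 - 17 = 62. total_sold = 51
  Event 8 (sale 22): sell min(22,62)=22. stock: 62 - 22 = 40. total_sold = 73
  Event 9 (sale 13): sell min(13,40)=13. stock: 40 - 13 = 27. total_sold = 86
  Event 10 (sale 12): sell min(12,27)=12. stock: 27 - 12 = 15. total_sold = 98
  Event 11 (sale 21): sell min(21,15)=15. stock: 15 - 15 = 0. total_sold = 113
Final: stock = 0, total_sold = 113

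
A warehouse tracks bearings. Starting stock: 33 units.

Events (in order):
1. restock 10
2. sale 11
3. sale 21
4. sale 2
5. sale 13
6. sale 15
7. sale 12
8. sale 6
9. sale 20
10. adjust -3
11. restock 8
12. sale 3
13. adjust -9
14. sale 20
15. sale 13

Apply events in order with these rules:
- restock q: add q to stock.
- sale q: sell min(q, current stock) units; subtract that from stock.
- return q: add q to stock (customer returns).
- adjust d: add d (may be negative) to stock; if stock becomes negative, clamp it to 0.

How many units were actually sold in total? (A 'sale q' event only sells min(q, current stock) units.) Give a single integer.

Answer: 46

Derivation:
Processing events:
Start: stock = 33
  Event 1 (restock 10): 33 + 10 = 43
  Event 2 (sale 11): sell min(11,43)=11. stock: 43 - 11 = 32. total_sold = 11
  Event 3 (sale 21): sell min(21,32)=21. stock: 32 - 21 = 11. total_sold = 32
  Event 4 (sale 2): sell min(2,11)=2. stock: 11 - 2 = 9. total_sold = 34
  Event 5 (sale 13): sell min(13,9)=9. stock: 9 - 9 = 0. total_sold = 43
  Event 6 (sale 15): sell min(15,0)=0. stock: 0 - 0 = 0. total_sold = 43
  Event 7 (sale 12): sell min(12,0)=0. stock: 0 - 0 = 0. total_sold = 43
  Event 8 (sale 6): sell min(6,0)=0. stock: 0 - 0 = 0. total_sold = 43
  Event 9 (sale 20): sell min(20,0)=0. stock: 0 - 0 = 0. total_sold = 43
  Event 10 (adjust -3): 0 + -3 = 0 (clamped to 0)
  Event 11 (restock 8): 0 + 8 = 8
  Event 12 (sale 3): sell min(3,8)=3. stock: 8 - 3 = 5. total_sold = 46
  Event 13 (adjust -9): 5 + -9 = 0 (clamped to 0)
  Event 14 (sale 20): sell min(20,0)=0. stock: 0 - 0 = 0. total_sold = 46
  Event 15 (sale 13): sell min(13,0)=0. stock: 0 - 0 = 0. total_sold = 46
Final: stock = 0, total_sold = 46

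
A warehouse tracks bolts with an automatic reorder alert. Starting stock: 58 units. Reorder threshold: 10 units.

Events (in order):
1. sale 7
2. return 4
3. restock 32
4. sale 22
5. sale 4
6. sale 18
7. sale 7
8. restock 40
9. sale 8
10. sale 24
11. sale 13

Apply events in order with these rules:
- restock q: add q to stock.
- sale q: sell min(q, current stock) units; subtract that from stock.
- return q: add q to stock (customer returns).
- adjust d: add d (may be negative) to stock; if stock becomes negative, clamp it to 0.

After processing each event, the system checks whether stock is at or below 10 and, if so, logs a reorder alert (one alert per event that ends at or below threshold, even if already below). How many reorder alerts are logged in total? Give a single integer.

Processing events:
Start: stock = 58
  Event 1 (sale 7): sell min(7,58)=7. stock: 58 - 7 = 51. total_sold = 7
  Event 2 (return 4): 51 + 4 = 55
  Event 3 (restock 32): 55 + 32 = 87
  Event 4 (sale 22): sell min(22,87)=22. stock: 87 - 22 = 65. total_sold = 29
  Event 5 (sale 4): sell min(4,65)=4. stock: 65 - 4 = 61. total_sold = 33
  Event 6 (sale 18): sell min(18,61)=18. stock: 61 - 18 = 43. total_sold = 51
  Event 7 (sale 7): sell min(7,43)=7. stock: 43 - 7 = 36. total_sold = 58
  Event 8 (restock 40): 36 + 40 = 76
  Event 9 (sale 8): sell min(8,76)=8. stock: 76 - 8 = 68. total_sold = 66
  Event 10 (sale 24): sell min(24,68)=24. stock: 68 - 24 = 44. total_sold = 90
  Event 11 (sale 13): sell min(13,44)=13. stock: 44 - 13 = 31. total_sold = 103
Final: stock = 31, total_sold = 103

Checking against threshold 10:
  After event 1: stock=51 > 10
  After event 2: stock=55 > 10
  After event 3: stock=87 > 10
  After event 4: stock=65 > 10
  After event 5: stock=61 > 10
  After event 6: stock=43 > 10
  After event 7: stock=36 > 10
  After event 8: stock=76 > 10
  After event 9: stock=68 > 10
  After event 10: stock=44 > 10
  After event 11: stock=31 > 10
Alert events: []. Count = 0

Answer: 0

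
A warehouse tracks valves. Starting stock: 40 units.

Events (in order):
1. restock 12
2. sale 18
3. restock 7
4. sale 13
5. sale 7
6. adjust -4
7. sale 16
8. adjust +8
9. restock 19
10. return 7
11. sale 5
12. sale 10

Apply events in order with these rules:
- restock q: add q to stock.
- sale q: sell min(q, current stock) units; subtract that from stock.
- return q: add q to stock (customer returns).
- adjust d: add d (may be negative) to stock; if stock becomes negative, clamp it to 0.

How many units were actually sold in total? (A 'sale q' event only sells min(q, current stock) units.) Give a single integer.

Processing events:
Start: stock = 40
  Event 1 (restock 12): 40 + 12 = 52
  Event 2 (sale 18): sell min(18,52)=18. stock: 52 - 18 = 34. total_sold = 18
  Event 3 (restock 7): 34 + 7 = 41
  Event 4 (sale 13): sell min(13,41)=13. stock: 41 - 13 = 28. total_sold = 31
  Event 5 (sale 7): sell min(7,28)=7. stock: 28 - 7 = 21. total_sold = 38
  Event 6 (adjust -4): 21 + -4 = 17
  Event 7 (sale 16): sell min(16,17)=16. stock: 17 - 16 = 1. total_sold = 54
  Event 8 (adjust +8): 1 + 8 = 9
  Event 9 (restock 19): 9 + 19 = 28
  Event 10 (return 7): 28 + 7 = 35
  Event 11 (sale 5): sell min(5,35)=5. stock: 35 - 5 = 30. total_sold = 59
  Event 12 (sale 10): sell min(10,30)=10. stock: 30 - 10 = 20. total_sold = 69
Final: stock = 20, total_sold = 69

Answer: 69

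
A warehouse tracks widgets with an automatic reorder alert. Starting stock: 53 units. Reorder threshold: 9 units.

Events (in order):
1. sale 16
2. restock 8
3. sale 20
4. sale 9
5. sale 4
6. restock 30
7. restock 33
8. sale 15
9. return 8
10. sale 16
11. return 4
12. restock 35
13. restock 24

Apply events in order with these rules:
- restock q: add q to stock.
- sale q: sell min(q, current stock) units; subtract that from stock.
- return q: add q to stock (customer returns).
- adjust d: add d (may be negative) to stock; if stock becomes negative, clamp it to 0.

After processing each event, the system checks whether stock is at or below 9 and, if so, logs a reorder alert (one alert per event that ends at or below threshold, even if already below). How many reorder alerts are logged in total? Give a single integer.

Answer: 0

Derivation:
Processing events:
Start: stock = 53
  Event 1 (sale 16): sell min(16,53)=16. stock: 53 - 16 = 37. total_sold = 16
  Event 2 (restock 8): 37 + 8 = 45
  Event 3 (sale 20): sell min(20,45)=20. stock: 45 - 20 = 25. total_sold = 36
  Event 4 (sale 9): sell min(9,25)=9. stock: 25 - 9 = 16. total_sold = 45
  Event 5 (sale 4): sell min(4,16)=4. stock: 16 - 4 = 12. total_sold = 49
  Event 6 (restock 30): 12 + 30 = 42
  Event 7 (restock 33): 42 + 33 = 75
  Event 8 (sale 15): sell min(15,75)=15. stock: 75 - 15 = 60. total_sold = 64
  Event 9 (return 8): 60 + 8 = 68
  Event 10 (sale 16): sell min(16,68)=16. stock: 68 - 16 = 52. total_sold = 80
  Event 11 (return 4): 52 + 4 = 56
  Event 12 (restock 35): 56 + 35 = 91
  Event 13 (restock 24): 91 + 24 = 115
Final: stock = 115, total_sold = 80

Checking against threshold 9:
  After event 1: stock=37 > 9
  After event 2: stock=45 > 9
  After event 3: stock=25 > 9
  After event 4: stock=16 > 9
  After event 5: stock=12 > 9
  After event 6: stock=42 > 9
  After event 7: stock=75 > 9
  After event 8: stock=60 > 9
  After event 9: stock=68 > 9
  After event 10: stock=52 > 9
  After event 11: stock=56 > 9
  After event 12: stock=91 > 9
  After event 13: stock=115 > 9
Alert events: []. Count = 0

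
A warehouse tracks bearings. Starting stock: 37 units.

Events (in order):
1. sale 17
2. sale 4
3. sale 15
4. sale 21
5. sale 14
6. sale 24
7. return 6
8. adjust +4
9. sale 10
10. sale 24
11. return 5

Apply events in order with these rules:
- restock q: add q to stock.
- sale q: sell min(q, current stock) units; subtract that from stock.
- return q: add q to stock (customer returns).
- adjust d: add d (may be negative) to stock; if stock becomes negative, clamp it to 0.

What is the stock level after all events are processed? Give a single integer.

Processing events:
Start: stock = 37
  Event 1 (sale 17): sell min(17,37)=17. stock: 37 - 17 = 20. total_sold = 17
  Event 2 (sale 4): sell min(4,20)=4. stock: 20 - 4 = 16. total_sold = 21
  Event 3 (sale 15): sell min(15,16)=15. stock: 16 - 15 = 1. total_sold = 36
  Event 4 (sale 21): sell min(21,1)=1. stock: 1 - 1 = 0. total_sold = 37
  Event 5 (sale 14): sell min(14,0)=0. stock: 0 - 0 = 0. total_sold = 37
  Event 6 (sale 24): sell min(24,0)=0. stock: 0 - 0 = 0. total_sold = 37
  Event 7 (return 6): 0 + 6 = 6
  Event 8 (adjust +4): 6 + 4 = 10
  Event 9 (sale 10): sell min(10,10)=10. stock: 10 - 10 = 0. total_sold = 47
  Event 10 (sale 24): sell min(24,0)=0. stock: 0 - 0 = 0. total_sold = 47
  Event 11 (return 5): 0 + 5 = 5
Final: stock = 5, total_sold = 47

Answer: 5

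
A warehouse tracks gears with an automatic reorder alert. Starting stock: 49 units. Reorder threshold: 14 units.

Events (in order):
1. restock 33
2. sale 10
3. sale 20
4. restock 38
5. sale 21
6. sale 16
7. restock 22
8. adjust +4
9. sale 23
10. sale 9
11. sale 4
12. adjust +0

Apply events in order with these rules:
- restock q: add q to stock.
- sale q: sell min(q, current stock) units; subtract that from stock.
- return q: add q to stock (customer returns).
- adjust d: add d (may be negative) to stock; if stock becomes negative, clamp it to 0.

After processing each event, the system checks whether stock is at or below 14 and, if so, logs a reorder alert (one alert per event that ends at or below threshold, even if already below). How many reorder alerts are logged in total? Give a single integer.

Processing events:
Start: stock = 49
  Event 1 (restock 33): 49 + 33 = 82
  Event 2 (sale 10): sell min(10,82)=10. stock: 82 - 10 = 72. total_sold = 10
  Event 3 (sale 20): sell min(20,72)=20. stock: 72 - 20 = 52. total_sold = 30
  Event 4 (restock 38): 52 + 38 = 90
  Event 5 (sale 21): sell min(21,90)=21. stock: 90 - 21 = 69. total_sold = 51
  Event 6 (sale 16): sell min(16,69)=16. stock: 69 - 16 = 53. total_sold = 67
  Event 7 (restock 22): 53 + 22 = 75
  Event 8 (adjust +4): 75 + 4 = 79
  Event 9 (sale 23): sell min(23,79)=23. stock: 79 - 23 = 56. total_sold = 90
  Event 10 (sale 9): sell min(9,56)=9. stock: 56 - 9 = 47. total_sold = 99
  Event 11 (sale 4): sell min(4,47)=4. stock: 47 - 4 = 43. total_sold = 103
  Event 12 (adjust +0): 43 + 0 = 43
Final: stock = 43, total_sold = 103

Checking against threshold 14:
  After event 1: stock=82 > 14
  After event 2: stock=72 > 14
  After event 3: stock=52 > 14
  After event 4: stock=90 > 14
  After event 5: stock=69 > 14
  After event 6: stock=53 > 14
  After event 7: stock=75 > 14
  After event 8: stock=79 > 14
  After event 9: stock=56 > 14
  After event 10: stock=47 > 14
  After event 11: stock=43 > 14
  After event 12: stock=43 > 14
Alert events: []. Count = 0

Answer: 0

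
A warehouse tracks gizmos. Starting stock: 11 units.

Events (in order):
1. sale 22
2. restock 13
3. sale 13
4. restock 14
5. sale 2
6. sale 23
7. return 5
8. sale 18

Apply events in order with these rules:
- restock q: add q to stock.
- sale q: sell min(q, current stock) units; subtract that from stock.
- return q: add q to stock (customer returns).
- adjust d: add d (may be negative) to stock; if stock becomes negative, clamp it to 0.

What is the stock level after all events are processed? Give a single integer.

Answer: 0

Derivation:
Processing events:
Start: stock = 11
  Event 1 (sale 22): sell min(22,11)=11. stock: 11 - 11 = 0. total_sold = 11
  Event 2 (restock 13): 0 + 13 = 13
  Event 3 (sale 13): sell min(13,13)=13. stock: 13 - 13 = 0. total_sold = 24
  Event 4 (restock 14): 0 + 14 = 14
  Event 5 (sale 2): sell min(2,14)=2. stock: 14 - 2 = 12. total_sold = 26
  Event 6 (sale 23): sell min(23,12)=12. stock: 12 - 12 = 0. total_sold = 38
  Event 7 (return 5): 0 + 5 = 5
  Event 8 (sale 18): sell min(18,5)=5. stock: 5 - 5 = 0. total_sold = 43
Final: stock = 0, total_sold = 43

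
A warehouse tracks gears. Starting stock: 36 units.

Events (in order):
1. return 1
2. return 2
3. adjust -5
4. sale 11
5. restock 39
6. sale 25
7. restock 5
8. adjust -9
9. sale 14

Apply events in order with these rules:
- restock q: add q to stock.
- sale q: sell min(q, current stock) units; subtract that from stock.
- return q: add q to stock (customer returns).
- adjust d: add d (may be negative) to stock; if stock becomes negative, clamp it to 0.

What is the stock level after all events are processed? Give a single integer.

Answer: 19

Derivation:
Processing events:
Start: stock = 36
  Event 1 (return 1): 36 + 1 = 37
  Event 2 (return 2): 37 + 2 = 39
  Event 3 (adjust -5): 39 + -5 = 34
  Event 4 (sale 11): sell min(11,34)=11. stock: 34 - 11 = 23. total_sold = 11
  Event 5 (restock 39): 23 + 39 = 62
  Event 6 (sale 25): sell min(25,62)=25. stock: 62 - 25 = 37. total_sold = 36
  Event 7 (restock 5): 37 + 5 = 42
  Event 8 (adjust -9): 42 + -9 = 33
  Event 9 (sale 14): sell min(14,33)=14. stock: 33 - 14 = 19. total_sold = 50
Final: stock = 19, total_sold = 50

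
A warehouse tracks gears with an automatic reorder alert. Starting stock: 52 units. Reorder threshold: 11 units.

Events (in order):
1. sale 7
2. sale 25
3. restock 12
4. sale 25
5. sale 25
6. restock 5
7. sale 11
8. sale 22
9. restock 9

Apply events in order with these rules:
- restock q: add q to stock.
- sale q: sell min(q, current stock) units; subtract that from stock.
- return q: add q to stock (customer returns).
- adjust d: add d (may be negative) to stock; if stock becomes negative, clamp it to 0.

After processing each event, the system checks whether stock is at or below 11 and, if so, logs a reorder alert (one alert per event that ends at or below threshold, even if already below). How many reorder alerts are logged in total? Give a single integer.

Processing events:
Start: stock = 52
  Event 1 (sale 7): sell min(7,52)=7. stock: 52 - 7 = 45. total_sold = 7
  Event 2 (sale 25): sell min(25,45)=25. stock: 45 - 25 = 20. total_sold = 32
  Event 3 (restock 12): 20 + 12 = 32
  Event 4 (sale 25): sell min(25,32)=25. stock: 32 - 25 = 7. total_sold = 57
  Event 5 (sale 25): sell min(25,7)=7. stock: 7 - 7 = 0. total_sold = 64
  Event 6 (restock 5): 0 + 5 = 5
  Event 7 (sale 11): sell min(11,5)=5. stock: 5 - 5 = 0. total_sold = 69
  Event 8 (sale 22): sell min(22,0)=0. stock: 0 - 0 = 0. total_sold = 69
  Event 9 (restock 9): 0 + 9 = 9
Final: stock = 9, total_sold = 69

Checking against threshold 11:
  After event 1: stock=45 > 11
  After event 2: stock=20 > 11
  After event 3: stock=32 > 11
  After event 4: stock=7 <= 11 -> ALERT
  After event 5: stock=0 <= 11 -> ALERT
  After event 6: stock=5 <= 11 -> ALERT
  After event 7: stock=0 <= 11 -> ALERT
  After event 8: stock=0 <= 11 -> ALERT
  After event 9: stock=9 <= 11 -> ALERT
Alert events: [4, 5, 6, 7, 8, 9]. Count = 6

Answer: 6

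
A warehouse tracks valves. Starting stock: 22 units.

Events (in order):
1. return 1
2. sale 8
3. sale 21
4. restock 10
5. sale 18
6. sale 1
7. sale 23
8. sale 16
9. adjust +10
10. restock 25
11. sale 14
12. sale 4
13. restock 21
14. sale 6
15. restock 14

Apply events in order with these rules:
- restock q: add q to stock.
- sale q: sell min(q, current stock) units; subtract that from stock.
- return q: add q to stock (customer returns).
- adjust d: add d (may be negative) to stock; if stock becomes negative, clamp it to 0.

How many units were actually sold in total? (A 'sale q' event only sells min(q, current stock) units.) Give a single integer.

Processing events:
Start: stock = 22
  Event 1 (return 1): 22 + 1 = 23
  Event 2 (sale 8): sell min(8,23)=8. stock: 23 - 8 = 15. total_sold = 8
  Event 3 (sale 21): sell min(21,15)=15. stock: 15 - 15 = 0. total_sold = 23
  Event 4 (restock 10): 0 + 10 = 10
  Event 5 (sale 18): sell min(18,10)=10. stock: 10 - 10 = 0. total_sold = 33
  Event 6 (sale 1): sell min(1,0)=0. stock: 0 - 0 = 0. total_sold = 33
  Event 7 (sale 23): sell min(23,0)=0. stock: 0 - 0 = 0. total_sold = 33
  Event 8 (sale 16): sell min(16,0)=0. stock: 0 - 0 = 0. total_sold = 33
  Event 9 (adjust +10): 0 + 10 = 10
  Event 10 (restock 25): 10 + 25 = 35
  Event 11 (sale 14): sell min(14,35)=14. stock: 35 - 14 = 21. total_sold = 47
  Event 12 (sale 4): sell min(4,21)=4. stock: 21 - 4 = 17. total_sold = 51
  Event 13 (restock 21): 17 + 21 = 38
  Event 14 (sale 6): sell min(6,38)=6. stock: 38 - 6 = 32. total_sold = 57
  Event 15 (restock 14): 32 + 14 = 46
Final: stock = 46, total_sold = 57

Answer: 57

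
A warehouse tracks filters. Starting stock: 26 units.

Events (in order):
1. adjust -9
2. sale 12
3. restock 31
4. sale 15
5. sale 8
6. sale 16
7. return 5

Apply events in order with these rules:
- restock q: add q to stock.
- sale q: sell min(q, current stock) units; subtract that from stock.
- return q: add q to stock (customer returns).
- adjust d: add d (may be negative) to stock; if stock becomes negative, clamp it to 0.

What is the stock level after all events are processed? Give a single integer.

Answer: 5

Derivation:
Processing events:
Start: stock = 26
  Event 1 (adjust -9): 26 + -9 = 17
  Event 2 (sale 12): sell min(12,17)=12. stock: 17 - 12 = 5. total_sold = 12
  Event 3 (restock 31): 5 + 31 = 36
  Event 4 (sale 15): sell min(15,36)=15. stock: 36 - 15 = 21. total_sold = 27
  Event 5 (sale 8): sell min(8,21)=8. stock: 21 - 8 = 13. total_sold = 35
  Event 6 (sale 16): sell min(16,13)=13. stock: 13 - 13 = 0. total_sold = 48
  Event 7 (return 5): 0 + 5 = 5
Final: stock = 5, total_sold = 48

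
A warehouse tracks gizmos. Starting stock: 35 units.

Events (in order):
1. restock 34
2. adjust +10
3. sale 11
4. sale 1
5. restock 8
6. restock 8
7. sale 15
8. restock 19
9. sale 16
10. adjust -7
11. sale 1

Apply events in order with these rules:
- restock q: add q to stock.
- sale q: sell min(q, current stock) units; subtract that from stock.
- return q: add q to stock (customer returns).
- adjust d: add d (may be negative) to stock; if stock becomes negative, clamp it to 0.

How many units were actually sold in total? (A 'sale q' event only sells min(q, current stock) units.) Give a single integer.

Answer: 44

Derivation:
Processing events:
Start: stock = 35
  Event 1 (restock 34): 35 + 34 = 69
  Event 2 (adjust +10): 69 + 10 = 79
  Event 3 (sale 11): sell min(11,79)=11. stock: 79 - 11 = 68. total_sold = 11
  Event 4 (sale 1): sell min(1,68)=1. stock: 68 - 1 = 67. total_sold = 12
  Event 5 (restock 8): 67 + 8 = 75
  Event 6 (restock 8): 75 + 8 = 83
  Event 7 (sale 15): sell min(15,83)=15. stock: 83 - 15 = 68. total_sold = 27
  Event 8 (restock 19): 68 + 19 = 87
  Event 9 (sale 16): sell min(16,87)=16. stock: 87 - 16 = 71. total_sold = 43
  Event 10 (adjust -7): 71 + -7 = 64
  Event 11 (sale 1): sell min(1,64)=1. stock: 64 - 1 = 63. total_sold = 44
Final: stock = 63, total_sold = 44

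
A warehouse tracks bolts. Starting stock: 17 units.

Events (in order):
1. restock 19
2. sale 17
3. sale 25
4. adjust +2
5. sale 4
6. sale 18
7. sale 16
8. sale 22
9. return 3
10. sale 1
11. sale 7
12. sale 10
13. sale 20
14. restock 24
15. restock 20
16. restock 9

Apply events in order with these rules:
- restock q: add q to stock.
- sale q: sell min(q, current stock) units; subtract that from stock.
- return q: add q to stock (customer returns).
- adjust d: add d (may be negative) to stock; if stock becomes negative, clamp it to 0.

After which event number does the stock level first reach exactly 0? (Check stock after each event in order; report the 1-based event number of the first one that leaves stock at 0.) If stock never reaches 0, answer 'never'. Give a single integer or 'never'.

Processing events:
Start: stock = 17
  Event 1 (restock 19): 17 + 19 = 36
  Event 2 (sale 17): sell min(17,36)=17. stock: 36 - 17 = 19. total_sold = 17
  Event 3 (sale 25): sell min(25,19)=19. stock: 19 - 19 = 0. total_sold = 36
  Event 4 (adjust +2): 0 + 2 = 2
  Event 5 (sale 4): sell min(4,2)=2. stock: 2 - 2 = 0. total_sold = 38
  Event 6 (sale 18): sell min(18,0)=0. stock: 0 - 0 = 0. total_sold = 38
  Event 7 (sale 16): sell min(16,0)=0. stock: 0 - 0 = 0. total_sold = 38
  Event 8 (sale 22): sell min(22,0)=0. stock: 0 - 0 = 0. total_sold = 38
  Event 9 (return 3): 0 + 3 = 3
  Event 10 (sale 1): sell min(1,3)=1. stock: 3 - 1 = 2. total_sold = 39
  Event 11 (sale 7): sell min(7,2)=2. stock: 2 - 2 = 0. total_sold = 41
  Event 12 (sale 10): sell min(10,0)=0. stock: 0 - 0 = 0. total_sold = 41
  Event 13 (sale 20): sell min(20,0)=0. stock: 0 - 0 = 0. total_sold = 41
  Event 14 (restock 24): 0 + 24 = 24
  Event 15 (restock 20): 24 + 20 = 44
  Event 16 (restock 9): 44 + 9 = 53
Final: stock = 53, total_sold = 41

First zero at event 3.

Answer: 3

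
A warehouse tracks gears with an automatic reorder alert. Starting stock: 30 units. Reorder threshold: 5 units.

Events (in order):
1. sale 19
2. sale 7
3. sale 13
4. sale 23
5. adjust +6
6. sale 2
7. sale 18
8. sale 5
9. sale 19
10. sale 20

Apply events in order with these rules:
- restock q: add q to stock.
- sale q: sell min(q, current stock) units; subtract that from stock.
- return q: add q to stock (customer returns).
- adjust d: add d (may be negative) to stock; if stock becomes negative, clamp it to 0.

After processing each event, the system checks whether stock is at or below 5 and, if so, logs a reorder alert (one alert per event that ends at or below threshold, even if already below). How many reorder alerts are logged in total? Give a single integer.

Processing events:
Start: stock = 30
  Event 1 (sale 19): sell min(19,30)=19. stock: 30 - 19 = 11. total_sold = 19
  Event 2 (sale 7): sell min(7,11)=7. stock: 11 - 7 = 4. total_sold = 26
  Event 3 (sale 13): sell min(13,4)=4. stock: 4 - 4 = 0. total_sold = 30
  Event 4 (sale 23): sell min(23,0)=0. stock: 0 - 0 = 0. total_sold = 30
  Event 5 (adjust +6): 0 + 6 = 6
  Event 6 (sale 2): sell min(2,6)=2. stock: 6 - 2 = 4. total_sold = 32
  Event 7 (sale 18): sell min(18,4)=4. stock: 4 - 4 = 0. total_sold = 36
  Event 8 (sale 5): sell min(5,0)=0. stock: 0 - 0 = 0. total_sold = 36
  Event 9 (sale 19): sell min(19,0)=0. stock: 0 - 0 = 0. total_sold = 36
  Event 10 (sale 20): sell min(20,0)=0. stock: 0 - 0 = 0. total_sold = 36
Final: stock = 0, total_sold = 36

Checking against threshold 5:
  After event 1: stock=11 > 5
  After event 2: stock=4 <= 5 -> ALERT
  After event 3: stock=0 <= 5 -> ALERT
  After event 4: stock=0 <= 5 -> ALERT
  After event 5: stock=6 > 5
  After event 6: stock=4 <= 5 -> ALERT
  After event 7: stock=0 <= 5 -> ALERT
  After event 8: stock=0 <= 5 -> ALERT
  After event 9: stock=0 <= 5 -> ALERT
  After event 10: stock=0 <= 5 -> ALERT
Alert events: [2, 3, 4, 6, 7, 8, 9, 10]. Count = 8

Answer: 8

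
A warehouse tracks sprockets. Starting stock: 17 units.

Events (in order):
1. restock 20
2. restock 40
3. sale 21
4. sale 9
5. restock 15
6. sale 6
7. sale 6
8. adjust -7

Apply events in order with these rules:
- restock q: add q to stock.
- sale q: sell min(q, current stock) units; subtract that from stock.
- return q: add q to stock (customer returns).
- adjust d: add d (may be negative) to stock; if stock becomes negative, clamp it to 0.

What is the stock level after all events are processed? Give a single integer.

Processing events:
Start: stock = 17
  Event 1 (restock 20): 17 + 20 = 37
  Event 2 (restock 40): 37 + 40 = 77
  Event 3 (sale 21): sell min(21,77)=21. stock: 77 - 21 = 56. total_sold = 21
  Event 4 (sale 9): sell min(9,56)=9. stock: 56 - 9 = 47. total_sold = 30
  Event 5 (restock 15): 47 + 15 = 62
  Event 6 (sale 6): sell min(6,62)=6. stock: 62 - 6 = 56. total_sold = 36
  Event 7 (sale 6): sell min(6,56)=6. stock: 56 - 6 = 50. total_sold = 42
  Event 8 (adjust -7): 50 + -7 = 43
Final: stock = 43, total_sold = 42

Answer: 43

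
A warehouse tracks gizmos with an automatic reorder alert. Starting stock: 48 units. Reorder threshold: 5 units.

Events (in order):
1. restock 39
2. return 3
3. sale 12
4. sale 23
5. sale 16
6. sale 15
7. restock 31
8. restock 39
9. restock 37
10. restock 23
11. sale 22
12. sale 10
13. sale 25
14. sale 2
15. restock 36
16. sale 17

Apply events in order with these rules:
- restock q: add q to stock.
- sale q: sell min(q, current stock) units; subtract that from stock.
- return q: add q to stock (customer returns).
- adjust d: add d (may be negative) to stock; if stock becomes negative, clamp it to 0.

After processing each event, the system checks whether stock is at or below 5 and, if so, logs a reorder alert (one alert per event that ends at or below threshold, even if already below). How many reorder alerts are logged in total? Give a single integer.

Processing events:
Start: stock = 48
  Event 1 (restock 39): 48 + 39 = 87
  Event 2 (return 3): 87 + 3 = 90
  Event 3 (sale 12): sell min(12,90)=12. stock: 90 - 12 = 78. total_sold = 12
  Event 4 (sale 23): sell min(23,78)=23. stock: 78 - 23 = 55. total_sold = 35
  Event 5 (sale 16): sell min(16,55)=16. stock: 55 - 16 = 39. total_sold = 51
  Event 6 (sale 15): sell min(15,39)=15. stock: 39 - 15 = 24. total_sold = 66
  Event 7 (restock 31): 24 + 31 = 55
  Event 8 (restock 39): 55 + 39 = 94
  Event 9 (restock 37): 94 + 37 = 131
  Event 10 (restock 23): 131 + 23 = 154
  Event 11 (sale 22): sell min(22,154)=22. stock: 154 - 22 = 132. total_sold = 88
  Event 12 (sale 10): sell min(10,132)=10. stock: 132 - 10 = 122. total_sold = 98
  Event 13 (sale 25): sell min(25,122)=25. stock: 122 - 25 = 97. total_sold = 123
  Event 14 (sale 2): sell min(2,97)=2. stock: 97 - 2 = 95. total_sold = 125
  Event 15 (restock 36): 95 + 36 = 131
  Event 16 (sale 17): sell min(17,131)=17. stock: 131 - 17 = 114. total_sold = 142
Final: stock = 114, total_sold = 142

Checking against threshold 5:
  After event 1: stock=87 > 5
  After event 2: stock=90 > 5
  After event 3: stock=78 > 5
  After event 4: stock=55 > 5
  After event 5: stock=39 > 5
  After event 6: stock=24 > 5
  After event 7: stock=55 > 5
  After event 8: stock=94 > 5
  After event 9: stock=131 > 5
  After event 10: stock=154 > 5
  After event 11: stock=132 > 5
  After event 12: stock=122 > 5
  After event 13: stock=97 > 5
  After event 14: stock=95 > 5
  After event 15: stock=131 > 5
  After event 16: stock=114 > 5
Alert events: []. Count = 0

Answer: 0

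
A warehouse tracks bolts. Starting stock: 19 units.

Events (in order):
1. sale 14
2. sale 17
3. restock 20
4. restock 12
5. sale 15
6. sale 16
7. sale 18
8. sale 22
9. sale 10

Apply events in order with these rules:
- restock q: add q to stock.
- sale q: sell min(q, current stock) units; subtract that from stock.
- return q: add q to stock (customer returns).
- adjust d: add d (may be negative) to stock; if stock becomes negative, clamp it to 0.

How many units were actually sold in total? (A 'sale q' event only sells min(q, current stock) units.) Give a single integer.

Processing events:
Start: stock = 19
  Event 1 (sale 14): sell min(14,19)=14. stock: 19 - 14 = 5. total_sold = 14
  Event 2 (sale 17): sell min(17,5)=5. stock: 5 - 5 = 0. total_sold = 19
  Event 3 (restock 20): 0 + 20 = 20
  Event 4 (restock 12): 20 + 12 = 32
  Event 5 (sale 15): sell min(15,32)=15. stock: 32 - 15 = 17. total_sold = 34
  Event 6 (sale 16): sell min(16,17)=16. stock: 17 - 16 = 1. total_sold = 50
  Event 7 (sale 18): sell min(18,1)=1. stock: 1 - 1 = 0. total_sold = 51
  Event 8 (sale 22): sell min(22,0)=0. stock: 0 - 0 = 0. total_sold = 51
  Event 9 (sale 10): sell min(10,0)=0. stock: 0 - 0 = 0. total_sold = 51
Final: stock = 0, total_sold = 51

Answer: 51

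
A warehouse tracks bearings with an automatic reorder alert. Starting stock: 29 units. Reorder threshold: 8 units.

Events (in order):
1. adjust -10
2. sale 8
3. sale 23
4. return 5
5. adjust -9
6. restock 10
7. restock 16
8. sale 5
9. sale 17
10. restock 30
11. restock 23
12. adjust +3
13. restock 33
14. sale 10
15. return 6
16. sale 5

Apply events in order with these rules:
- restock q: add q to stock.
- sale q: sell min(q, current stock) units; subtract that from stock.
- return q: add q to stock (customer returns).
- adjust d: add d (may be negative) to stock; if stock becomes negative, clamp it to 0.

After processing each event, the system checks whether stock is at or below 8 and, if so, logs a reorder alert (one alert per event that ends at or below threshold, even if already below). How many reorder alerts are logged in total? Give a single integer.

Answer: 4

Derivation:
Processing events:
Start: stock = 29
  Event 1 (adjust -10): 29 + -10 = 19
  Event 2 (sale 8): sell min(8,19)=8. stock: 19 - 8 = 11. total_sold = 8
  Event 3 (sale 23): sell min(23,11)=11. stock: 11 - 11 = 0. total_sold = 19
  Event 4 (return 5): 0 + 5 = 5
  Event 5 (adjust -9): 5 + -9 = 0 (clamped to 0)
  Event 6 (restock 10): 0 + 10 = 10
  Event 7 (restock 16): 10 + 16 = 26
  Event 8 (sale 5): sell min(5,26)=5. stock: 26 - 5 = 21. total_sold = 24
  Event 9 (sale 17): sell min(17,21)=17. stock: 21 - 17 = 4. total_sold = 41
  Event 10 (restock 30): 4 + 30 = 34
  Event 11 (restock 23): 34 + 23 = 57
  Event 12 (adjust +3): 57 + 3 = 60
  Event 13 (restock 33): 60 + 33 = 93
  Event 14 (sale 10): sell min(10,93)=10. stock: 93 - 10 = 83. total_sold = 51
  Event 15 (return 6): 83 + 6 = 89
  Event 16 (sale 5): sell min(5,89)=5. stock: 89 - 5 = 84. total_sold = 56
Final: stock = 84, total_sold = 56

Checking against threshold 8:
  After event 1: stock=19 > 8
  After event 2: stock=11 > 8
  After event 3: stock=0 <= 8 -> ALERT
  After event 4: stock=5 <= 8 -> ALERT
  After event 5: stock=0 <= 8 -> ALERT
  After event 6: stock=10 > 8
  After event 7: stock=26 > 8
  After event 8: stock=21 > 8
  After event 9: stock=4 <= 8 -> ALERT
  After event 10: stock=34 > 8
  After event 11: stock=57 > 8
  After event 12: stock=60 > 8
  After event 13: stock=93 > 8
  After event 14: stock=83 > 8
  After event 15: stock=89 > 8
  After event 16: stock=84 > 8
Alert events: [3, 4, 5, 9]. Count = 4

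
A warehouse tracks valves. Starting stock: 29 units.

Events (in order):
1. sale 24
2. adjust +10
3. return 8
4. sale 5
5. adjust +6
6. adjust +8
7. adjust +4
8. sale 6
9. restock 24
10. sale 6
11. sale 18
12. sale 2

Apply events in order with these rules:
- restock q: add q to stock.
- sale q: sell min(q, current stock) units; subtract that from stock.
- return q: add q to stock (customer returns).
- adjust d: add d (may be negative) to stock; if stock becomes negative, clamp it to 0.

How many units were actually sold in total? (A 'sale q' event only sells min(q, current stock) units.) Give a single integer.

Processing events:
Start: stock = 29
  Event 1 (sale 24): sell min(24,29)=24. stock: 29 - 24 = 5. total_sold = 24
  Event 2 (adjust +10): 5 + 10 = 15
  Event 3 (return 8): 15 + 8 = 23
  Event 4 (sale 5): sell min(5,23)=5. stock: 23 - 5 = 18. total_sold = 29
  Event 5 (adjust +6): 18 + 6 = 24
  Event 6 (adjust +8): 24 + 8 = 32
  Event 7 (adjust +4): 32 + 4 = 36
  Event 8 (sale 6): sell min(6,36)=6. stock: 36 - 6 = 30. total_sold = 35
  Event 9 (restock 24): 30 + 24 = 54
  Event 10 (sale 6): sell min(6,54)=6. stock: 54 - 6 = 48. total_sold = 41
  Event 11 (sale 18): sell min(18,48)=18. stock: 48 - 18 = 30. total_sold = 59
  Event 12 (sale 2): sell min(2,30)=2. stock: 30 - 2 = 28. total_sold = 61
Final: stock = 28, total_sold = 61

Answer: 61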